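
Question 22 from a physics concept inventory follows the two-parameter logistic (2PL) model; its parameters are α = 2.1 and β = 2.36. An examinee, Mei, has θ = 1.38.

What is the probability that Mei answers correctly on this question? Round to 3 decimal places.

P(θ) = 1 / (1 + exp(−α(θ − β)))
Exponent: 2.1 × (1.38 − 2.36) = -2.0580
1/(1 + e^{2.0580}) = 0.1132

0.113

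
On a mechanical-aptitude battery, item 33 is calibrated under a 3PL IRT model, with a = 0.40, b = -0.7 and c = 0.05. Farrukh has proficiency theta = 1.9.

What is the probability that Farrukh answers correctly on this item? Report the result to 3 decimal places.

P(theta) = c + (1 − c) · 1 / (1 + exp(−a(theta − b)))
Exponent: 0.40 × (1.9 − (-0.7)) = 1.0400
1/(1 + e^{-1.0400}) = 0.7389
P = 0.05 + 0.95 × 0.7389 = 0.7519

0.752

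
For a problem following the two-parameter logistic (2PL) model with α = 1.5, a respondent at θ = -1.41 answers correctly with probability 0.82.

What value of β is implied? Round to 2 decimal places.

-2.42

P(θ) = 1 / (1 + exp(−α(θ − β)))
logit(0.82) = ln(0.82/0.18) = 1.5163
β = θ − logit/(α) = -1.41 − 1.5163/1.5000 = -2.4209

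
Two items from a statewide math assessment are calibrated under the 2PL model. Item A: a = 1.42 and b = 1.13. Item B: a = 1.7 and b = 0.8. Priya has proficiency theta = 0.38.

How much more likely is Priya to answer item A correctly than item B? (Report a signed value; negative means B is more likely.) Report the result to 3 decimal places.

P(theta) = 1 / (1 + exp(−a(theta − b)))
P_A = 0.2564
P_B = 0.3287
P_A − P_B = -0.0724

-0.072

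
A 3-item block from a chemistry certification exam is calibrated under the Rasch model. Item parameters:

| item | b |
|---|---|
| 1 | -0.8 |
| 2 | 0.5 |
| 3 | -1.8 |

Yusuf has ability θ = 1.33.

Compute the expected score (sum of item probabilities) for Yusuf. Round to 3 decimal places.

P(θ) = 1 / (1 + exp(−(θ − b)))
P_1 = 1/(1+e^{-2.1300}) = 0.8938
P_2 = 1/(1+e^{-0.8300}) = 0.6964
P_3 = 1/(1+e^{-3.1300}) = 0.9581
E[score] = 0.8938 + 0.6964 + 0.9581 = 2.5483

2.548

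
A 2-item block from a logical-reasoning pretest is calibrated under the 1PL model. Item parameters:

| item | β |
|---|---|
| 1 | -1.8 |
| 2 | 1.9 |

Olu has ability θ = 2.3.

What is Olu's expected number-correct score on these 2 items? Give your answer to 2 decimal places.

P(θ) = 1 / (1 + exp(−(θ − β)))
P_1 = 1/(1+e^{-4.1000}) = 0.9837
P_2 = 1/(1+e^{-0.4000}) = 0.5987
E[score] = 0.9837 + 0.5987 = 1.5824

1.58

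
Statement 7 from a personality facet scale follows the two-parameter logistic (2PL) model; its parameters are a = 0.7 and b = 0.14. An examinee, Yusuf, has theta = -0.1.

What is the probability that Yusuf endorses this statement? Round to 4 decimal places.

P(theta) = 1 / (1 + exp(−a(theta − b)))
Exponent: 0.7 × (-0.1 − 0.14) = -0.1680
1/(1 + e^{0.1680}) = 0.4581

0.4581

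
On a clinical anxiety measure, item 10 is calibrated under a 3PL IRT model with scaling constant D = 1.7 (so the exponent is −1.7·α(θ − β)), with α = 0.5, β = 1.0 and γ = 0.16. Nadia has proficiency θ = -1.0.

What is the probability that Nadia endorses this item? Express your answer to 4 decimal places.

P(θ) = γ + (1 − γ) · 1 / (1 + exp(−D·α(θ − β)))
Exponent: 1.7 × 0.5 × (-1.0 − 1.0) = -1.7000
1/(1 + e^{1.7000}) = 0.1545
P = 0.16 + 0.84 × 0.1545 = 0.2898

0.2898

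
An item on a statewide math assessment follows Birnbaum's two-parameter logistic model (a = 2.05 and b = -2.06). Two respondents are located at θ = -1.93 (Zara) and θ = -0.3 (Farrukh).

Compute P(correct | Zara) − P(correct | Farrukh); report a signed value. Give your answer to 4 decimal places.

-0.4074

P(θ) = 1 / (1 + exp(−a(θ − b)))
P(Zara) = 0.5662  [exponent 0.2665]
P(Farrukh) = 0.9736  [exponent 3.6080]
Difference = 0.5662 − 0.9736 = -0.4074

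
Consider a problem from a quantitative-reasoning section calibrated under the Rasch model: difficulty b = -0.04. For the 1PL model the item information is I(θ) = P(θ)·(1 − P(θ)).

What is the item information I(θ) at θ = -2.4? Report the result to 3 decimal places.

0.079

P = 1/(1+e^{2.3600}) = 0.0863
P(1−P) = 0.0863 × 0.9137 = 0.0788
I = P(1−P) = 0.07883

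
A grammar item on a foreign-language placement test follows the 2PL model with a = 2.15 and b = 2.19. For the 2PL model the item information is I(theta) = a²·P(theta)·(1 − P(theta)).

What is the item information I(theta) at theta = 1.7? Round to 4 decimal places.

P = 1/(1+e^{1.0535}) = 0.2586
P(1−P) = 0.2586 × 0.7414 = 0.1917
I = a² × P(1−P) = 2.15² × 0.1917 = 0.88615

0.8861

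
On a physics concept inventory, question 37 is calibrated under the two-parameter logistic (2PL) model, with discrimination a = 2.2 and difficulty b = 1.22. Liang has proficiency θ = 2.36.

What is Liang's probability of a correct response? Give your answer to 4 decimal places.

P(θ) = 1 / (1 + exp(−a(θ − b)))
Exponent: 2.2 × (2.36 − 1.22) = 2.5080
1/(1 + e^{-2.5080}) = 0.9247

0.9247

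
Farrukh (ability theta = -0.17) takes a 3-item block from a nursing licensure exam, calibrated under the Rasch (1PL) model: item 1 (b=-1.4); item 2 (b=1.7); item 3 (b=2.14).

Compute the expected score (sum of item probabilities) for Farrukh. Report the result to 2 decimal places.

P(theta) = 1 / (1 + exp(−(theta − b)))
P_1 = 1/(1+e^{-1.2300}) = 0.7738
P_2 = 1/(1+e^{1.8700}) = 0.1335
P_3 = 1/(1+e^{2.3100}) = 0.0903
E[score] = 0.7738 + 0.1335 + 0.0903 = 0.9977

1.00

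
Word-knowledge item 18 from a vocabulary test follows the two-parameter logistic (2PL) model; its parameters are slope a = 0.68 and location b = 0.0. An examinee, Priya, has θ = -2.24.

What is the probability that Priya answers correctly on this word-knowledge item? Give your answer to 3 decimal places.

0.179

P(θ) = 1 / (1 + exp(−a(θ − b)))
Exponent: 0.68 × (-2.24 − 0.0) = -1.5232
1/(1 + e^{1.5232}) = 0.1790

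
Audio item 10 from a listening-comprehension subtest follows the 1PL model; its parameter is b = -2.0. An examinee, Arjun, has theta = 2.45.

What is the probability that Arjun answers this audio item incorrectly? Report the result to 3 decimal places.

0.012

P(theta) = 1 / (1 + exp(−(theta − b)))
Exponent: (2.45 − (-2.0)) = 4.4500
1/(1 + e^{-4.4500}) = 0.9885
P = 0.9885
P(incorrect) = 1 − 0.9885 = 0.0115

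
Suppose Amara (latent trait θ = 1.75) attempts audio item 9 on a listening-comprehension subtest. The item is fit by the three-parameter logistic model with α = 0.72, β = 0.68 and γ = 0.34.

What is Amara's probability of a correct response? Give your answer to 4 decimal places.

P(θ) = γ + (1 − γ) · 1 / (1 + exp(−α(θ − β)))
Exponent: 0.72 × (1.75 − 0.68) = 0.7704
1/(1 + e^{-0.7704}) = 0.6836
P = 0.34 + 0.66 × 0.6836 = 0.7912

0.7912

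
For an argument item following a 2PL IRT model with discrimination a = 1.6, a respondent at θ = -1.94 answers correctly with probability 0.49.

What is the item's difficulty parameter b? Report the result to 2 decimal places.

-1.91

P(θ) = 1 / (1 + exp(−a(θ − b)))
logit(0.49) = ln(0.49/0.51) = -0.0400
b = θ − logit/(a) = -1.94 − (-0.0400)/1.6000 = -1.9150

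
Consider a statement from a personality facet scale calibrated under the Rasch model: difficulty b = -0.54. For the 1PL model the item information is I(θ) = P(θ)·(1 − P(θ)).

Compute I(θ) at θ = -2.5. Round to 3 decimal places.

P = 1/(1+e^{1.9600}) = 0.1235
P(1−P) = 0.1235 × 0.8765 = 0.1082
I = P(1−P) = 0.10822

0.108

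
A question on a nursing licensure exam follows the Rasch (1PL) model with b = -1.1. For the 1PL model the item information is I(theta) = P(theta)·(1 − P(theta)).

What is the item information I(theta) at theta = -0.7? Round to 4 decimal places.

P = 1/(1+e^{-0.4000}) = 0.5987
P(1−P) = 0.5987 × 0.4013 = 0.2403
I = P(1−P) = 0.24026

0.2403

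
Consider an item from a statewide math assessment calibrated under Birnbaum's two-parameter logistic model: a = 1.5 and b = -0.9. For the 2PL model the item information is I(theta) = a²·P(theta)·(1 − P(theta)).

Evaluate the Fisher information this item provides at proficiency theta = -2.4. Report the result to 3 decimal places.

0.194

P = 1/(1+e^{2.2500}) = 0.0953
P(1−P) = 0.0953 × 0.9047 = 0.0863
I = a² × P(1−P) = 1.5² × 0.0863 = 0.19408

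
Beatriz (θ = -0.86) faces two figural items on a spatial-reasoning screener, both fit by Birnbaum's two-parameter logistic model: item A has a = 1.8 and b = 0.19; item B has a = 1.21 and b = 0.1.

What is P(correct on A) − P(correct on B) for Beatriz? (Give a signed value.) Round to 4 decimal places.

P(θ) = 1 / (1 + exp(−a(θ − b)))
P_A = 0.1312
P_B = 0.2384
P_A − P_B = -0.1071

-0.1071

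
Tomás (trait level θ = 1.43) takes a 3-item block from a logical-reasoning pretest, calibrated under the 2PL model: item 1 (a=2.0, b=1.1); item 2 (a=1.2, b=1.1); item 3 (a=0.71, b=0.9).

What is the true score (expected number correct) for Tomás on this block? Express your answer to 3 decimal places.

P(θ) = 1 / (1 + exp(−a(θ − b)))
P_1 = 1/(1+e^{-0.6600}) = 0.6593
P_2 = 1/(1+e^{-0.3960}) = 0.5977
P_3 = 1/(1+e^{-0.3763}) = 0.5930
E[score] = 0.6593 + 0.5977 + 0.5930 = 1.8500

1.850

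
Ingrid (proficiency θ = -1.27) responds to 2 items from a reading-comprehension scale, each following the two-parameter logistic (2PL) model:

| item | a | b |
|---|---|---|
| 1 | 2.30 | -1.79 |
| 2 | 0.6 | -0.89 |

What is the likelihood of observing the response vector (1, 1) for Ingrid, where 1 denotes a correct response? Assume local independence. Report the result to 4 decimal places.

0.3403

P(θ) = 1 / (1 + exp(−a(θ − b)))
P_1 = 1/(1+e^{-1.1960}) = 0.7678
P_2 = 1/(1+e^{0.2280}) = 0.4432
L = P_1 × P_2 = 0.7678 × 0.4432 = 0.34033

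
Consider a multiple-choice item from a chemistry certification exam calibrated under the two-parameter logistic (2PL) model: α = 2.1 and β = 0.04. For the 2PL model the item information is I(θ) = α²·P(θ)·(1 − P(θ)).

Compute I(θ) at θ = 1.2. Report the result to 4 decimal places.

0.3263

P = 1/(1+e^{-2.4360}) = 0.9195
P(1−P) = 0.9195 × 0.0805 = 0.0740
I = α² × P(1−P) = 2.1² × 0.0740 = 0.32631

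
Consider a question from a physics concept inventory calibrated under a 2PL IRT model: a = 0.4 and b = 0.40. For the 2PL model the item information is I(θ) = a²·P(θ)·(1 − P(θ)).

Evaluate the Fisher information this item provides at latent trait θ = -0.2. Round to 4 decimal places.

P = 1/(1+e^{0.2400}) = 0.4403
P(1−P) = 0.4403 × 0.5597 = 0.2464
I = a² × P(1−P) = 0.4² × 0.2464 = 0.03943

0.0394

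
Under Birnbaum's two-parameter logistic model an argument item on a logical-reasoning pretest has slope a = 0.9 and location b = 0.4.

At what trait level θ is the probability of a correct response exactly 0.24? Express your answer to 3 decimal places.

-0.881

P(θ) = 1 / (1 + exp(−a(θ − b)))
logit = ln(0.2400/0.7600) = -1.1527
θ = b + logit/(a) = 0.4 + (-1.1527)/0.9000 = -0.8808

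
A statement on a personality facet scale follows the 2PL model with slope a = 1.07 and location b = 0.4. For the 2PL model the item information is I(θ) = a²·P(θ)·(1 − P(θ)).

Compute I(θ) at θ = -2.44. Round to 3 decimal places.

P = 1/(1+e^{3.0388}) = 0.0457
P(1−P) = 0.0457 × 0.9543 = 0.0436
I = a² × P(1−P) = 1.07² × 0.0436 = 0.04993

0.050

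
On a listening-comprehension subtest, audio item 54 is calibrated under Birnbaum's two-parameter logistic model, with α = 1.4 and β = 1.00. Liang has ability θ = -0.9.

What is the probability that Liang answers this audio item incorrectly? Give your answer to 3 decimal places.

P(θ) = 1 / (1 + exp(−α(θ − β)))
Exponent: 1.4 × (-0.9 − 1.00) = -2.6600
1/(1 + e^{2.6600}) = 0.0654
P(incorrect) = 1 − 0.0654 = 0.9346

0.935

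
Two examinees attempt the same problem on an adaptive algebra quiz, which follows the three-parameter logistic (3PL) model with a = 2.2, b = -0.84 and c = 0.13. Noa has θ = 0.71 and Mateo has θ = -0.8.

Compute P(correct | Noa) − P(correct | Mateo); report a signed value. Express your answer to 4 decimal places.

0.3880

P(θ) = c + (1 − c) · 1 / (1 + exp(−a(θ − b)))
P(Noa) = 0.9722  [exponent 3.4100]
P(Mateo) = 0.5841  [exponent 0.0880]
Difference = 0.9722 − 0.5841 = 0.3880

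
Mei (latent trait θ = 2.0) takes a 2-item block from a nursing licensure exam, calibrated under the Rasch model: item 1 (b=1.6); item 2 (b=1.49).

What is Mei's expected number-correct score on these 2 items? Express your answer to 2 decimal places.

1.22

P(θ) = 1 / (1 + exp(−(θ − b)))
P_1 = 1/(1+e^{-0.4000}) = 0.5987
P_2 = 1/(1+e^{-0.5100}) = 0.6248
E[score] = 0.5987 + 0.6248 = 1.2235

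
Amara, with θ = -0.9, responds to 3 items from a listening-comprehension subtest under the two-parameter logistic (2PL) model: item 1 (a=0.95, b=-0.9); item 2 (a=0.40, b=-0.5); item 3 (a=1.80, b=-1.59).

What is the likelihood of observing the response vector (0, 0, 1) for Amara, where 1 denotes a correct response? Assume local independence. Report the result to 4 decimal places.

P(θ) = 1 / (1 + exp(−a(θ − b)))
P_1 = 1/(1+e^{0.0000}) = 0.5000
P_2 = 1/(1+e^{0.1600}) = 0.4601
P_3 = 1/(1+e^{-1.2420}) = 0.7759
L = (1−P_1) × (1−P_2) × P_3 = 0.5000 × 0.5399 × 0.7759 = 0.20946

0.2095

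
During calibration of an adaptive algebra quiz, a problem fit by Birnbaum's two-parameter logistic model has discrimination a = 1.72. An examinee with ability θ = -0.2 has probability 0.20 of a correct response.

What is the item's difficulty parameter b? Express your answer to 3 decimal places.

P(θ) = 1 / (1 + exp(−a(θ − b)))
logit(0.20) = ln(0.20/0.80) = -1.3863
b = θ − logit/(a) = -0.2 − (-1.3863)/1.7200 = 0.6060

0.606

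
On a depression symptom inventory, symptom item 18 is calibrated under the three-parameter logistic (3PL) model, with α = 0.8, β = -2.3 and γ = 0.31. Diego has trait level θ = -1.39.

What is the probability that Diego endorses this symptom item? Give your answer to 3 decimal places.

0.775

P(θ) = γ + (1 − γ) · 1 / (1 + exp(−α(θ − β)))
Exponent: 0.8 × (-1.39 − (-2.3)) = 0.7280
1/(1 + e^{-0.7280}) = 0.6744
P = 0.31 + 0.69 × 0.6744 = 0.7753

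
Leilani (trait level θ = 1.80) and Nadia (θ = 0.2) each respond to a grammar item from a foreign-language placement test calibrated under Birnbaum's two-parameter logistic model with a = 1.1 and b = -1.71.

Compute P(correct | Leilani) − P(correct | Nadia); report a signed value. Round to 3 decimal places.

0.088

P(θ) = 1 / (1 + exp(−a(θ − b)))
P(Leilani) = 0.9794  [exponent 3.8610]
P(Nadia) = 0.8910  [exponent 2.1010]
Difference = 0.9794 − 0.8910 = 0.0884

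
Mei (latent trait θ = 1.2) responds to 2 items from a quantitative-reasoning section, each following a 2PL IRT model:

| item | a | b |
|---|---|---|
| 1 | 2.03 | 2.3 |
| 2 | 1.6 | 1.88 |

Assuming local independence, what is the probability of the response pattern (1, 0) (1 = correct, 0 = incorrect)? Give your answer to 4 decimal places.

0.0724

P(θ) = 1 / (1 + exp(−a(θ − b)))
P_1 = 1/(1+e^{2.2330}) = 0.0968
P_2 = 1/(1+e^{1.0880}) = 0.2520
L = P_1 × (1−P_2) = 0.0968 × 0.7480 = 0.07243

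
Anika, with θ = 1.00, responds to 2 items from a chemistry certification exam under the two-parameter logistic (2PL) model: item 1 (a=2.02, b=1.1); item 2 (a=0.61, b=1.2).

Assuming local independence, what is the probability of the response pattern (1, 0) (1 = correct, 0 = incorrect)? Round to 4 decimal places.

0.2385

P(θ) = 1 / (1 + exp(−a(θ − b)))
P_1 = 1/(1+e^{0.2020}) = 0.4497
P_2 = 1/(1+e^{0.1220}) = 0.4695
L = P_1 × (1−P_2) = 0.4497 × 0.5305 = 0.23853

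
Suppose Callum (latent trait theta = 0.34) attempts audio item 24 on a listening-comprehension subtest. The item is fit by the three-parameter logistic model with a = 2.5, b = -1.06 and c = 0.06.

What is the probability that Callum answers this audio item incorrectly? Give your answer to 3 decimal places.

0.028

P(theta) = c + (1 − c) · 1 / (1 + exp(−a(theta − b)))
Exponent: 2.5 × (0.34 − (-1.06)) = 3.5000
1/(1 + e^{-3.5000}) = 0.9707
P = 0.06 + 0.94 × 0.9707 = 0.9724
P(incorrect) = 1 − 0.9724 = 0.0276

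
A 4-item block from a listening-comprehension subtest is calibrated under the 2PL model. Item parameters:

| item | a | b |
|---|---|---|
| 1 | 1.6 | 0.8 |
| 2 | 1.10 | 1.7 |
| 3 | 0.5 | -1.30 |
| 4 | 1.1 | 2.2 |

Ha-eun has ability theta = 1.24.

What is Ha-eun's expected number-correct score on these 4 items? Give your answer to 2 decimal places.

2.08

P(theta) = 1 / (1 + exp(−a(theta − b)))
P_1 = 1/(1+e^{-0.7040}) = 0.6691
P_2 = 1/(1+e^{0.5060}) = 0.3761
P_3 = 1/(1+e^{-1.2700}) = 0.7807
P_4 = 1/(1+e^{1.0560}) = 0.2581
E[score] = 0.6691 + 0.3761 + 0.7807 + 0.2581 = 2.0840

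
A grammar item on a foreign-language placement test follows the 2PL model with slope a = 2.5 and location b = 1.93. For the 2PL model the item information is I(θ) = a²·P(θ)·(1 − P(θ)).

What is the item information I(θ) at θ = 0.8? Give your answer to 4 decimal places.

P = 1/(1+e^{2.8250}) = 0.0560
P(1−P) = 0.0560 × 0.9440 = 0.0529
I = a² × P(1−P) = 2.5² × 0.0529 = 0.33033

0.3303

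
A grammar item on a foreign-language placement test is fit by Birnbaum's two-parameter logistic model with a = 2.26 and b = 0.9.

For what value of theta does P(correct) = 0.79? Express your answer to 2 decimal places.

P(theta) = 1 / (1 + exp(−a(theta − b)))
logit = ln(0.7900/0.2100) = 1.3249
theta = b + logit/(a) = 0.9 + 1.3249/2.2600 = 1.4863

1.49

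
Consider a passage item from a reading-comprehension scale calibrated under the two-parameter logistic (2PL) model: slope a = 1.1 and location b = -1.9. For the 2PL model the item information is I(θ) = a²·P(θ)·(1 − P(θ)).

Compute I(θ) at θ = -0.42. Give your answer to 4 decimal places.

0.1660

P = 1/(1+e^{-1.6280}) = 0.8359
P(1−P) = 0.8359 × 0.1641 = 0.1372
I = a² × P(1−P) = 1.1² × 0.1372 = 0.16598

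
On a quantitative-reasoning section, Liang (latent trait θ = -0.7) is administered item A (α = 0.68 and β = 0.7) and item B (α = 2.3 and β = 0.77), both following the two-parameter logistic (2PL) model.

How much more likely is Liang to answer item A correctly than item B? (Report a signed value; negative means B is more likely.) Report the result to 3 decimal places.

P(θ) = 1 / (1 + exp(−α(θ − β)))
P_A = 0.2785
P_B = 0.0329
P_A − P_B = 0.2456

0.246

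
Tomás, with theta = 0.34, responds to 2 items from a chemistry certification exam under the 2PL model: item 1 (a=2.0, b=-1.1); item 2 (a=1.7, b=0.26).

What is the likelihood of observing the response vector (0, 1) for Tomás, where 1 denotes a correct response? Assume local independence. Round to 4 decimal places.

P(theta) = 1 / (1 + exp(−a(theta − b)))
P_1 = 1/(1+e^{-2.8800}) = 0.9468
P_2 = 1/(1+e^{-0.1360}) = 0.5339
L = (1−P_1) × P_2 = 0.0532 × 0.5339 = 0.02838

0.0284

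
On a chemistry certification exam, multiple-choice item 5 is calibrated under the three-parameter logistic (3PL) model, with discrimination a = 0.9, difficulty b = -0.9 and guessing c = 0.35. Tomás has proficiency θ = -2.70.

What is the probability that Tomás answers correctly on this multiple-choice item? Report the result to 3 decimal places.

0.457

P(θ) = c + (1 − c) · 1 / (1 + exp(−a(θ − b)))
Exponent: 0.9 × (-2.70 − (-0.9)) = -1.6200
1/(1 + e^{1.6200}) = 0.1652
P = 0.35 + 0.65 × 0.1652 = 0.4574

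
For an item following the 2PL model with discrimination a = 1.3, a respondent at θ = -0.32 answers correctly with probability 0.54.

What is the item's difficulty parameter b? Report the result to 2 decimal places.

P(θ) = 1 / (1 + exp(−a(θ − b)))
logit(0.54) = ln(0.54/0.46) = 0.1603
b = θ − logit/(a) = -0.32 − 0.1603/1.3000 = -0.4433

-0.44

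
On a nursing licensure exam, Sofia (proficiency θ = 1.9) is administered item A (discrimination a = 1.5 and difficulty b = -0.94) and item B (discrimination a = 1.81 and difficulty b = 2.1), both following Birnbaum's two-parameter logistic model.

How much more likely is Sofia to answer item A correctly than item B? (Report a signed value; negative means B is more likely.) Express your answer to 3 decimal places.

P(θ) = 1 / (1 + exp(−a(θ − b)))
P_A = 0.9861
P_B = 0.4105
P_A − P_B = 0.5756

0.576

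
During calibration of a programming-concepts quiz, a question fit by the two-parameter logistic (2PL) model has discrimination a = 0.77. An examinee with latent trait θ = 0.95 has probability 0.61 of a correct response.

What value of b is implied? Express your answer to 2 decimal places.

0.37

P(θ) = 1 / (1 + exp(−a(θ − b)))
logit(0.61) = ln(0.61/0.39) = 0.4473
b = θ − logit/(a) = 0.95 − 0.4473/0.7700 = 0.3691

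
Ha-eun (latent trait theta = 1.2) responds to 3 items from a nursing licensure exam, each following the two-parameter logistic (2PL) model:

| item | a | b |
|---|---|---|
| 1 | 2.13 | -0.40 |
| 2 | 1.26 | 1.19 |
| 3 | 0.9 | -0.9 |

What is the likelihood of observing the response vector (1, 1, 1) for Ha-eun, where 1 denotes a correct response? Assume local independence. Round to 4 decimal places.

P(theta) = 1 / (1 + exp(−a(theta − b)))
P_1 = 1/(1+e^{-3.4080}) = 0.9680
P_2 = 1/(1+e^{-0.0126}) = 0.5031
P_3 = 1/(1+e^{-1.8900}) = 0.8688
L = P_1 × P_2 × P_3 = 0.9680 × 0.5031 × 0.8688 = 0.42311

0.4231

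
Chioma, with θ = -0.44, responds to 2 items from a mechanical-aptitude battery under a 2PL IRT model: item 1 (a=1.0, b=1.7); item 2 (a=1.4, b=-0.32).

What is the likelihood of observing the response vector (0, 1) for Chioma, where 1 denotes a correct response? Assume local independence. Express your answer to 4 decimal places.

P(θ) = 1 / (1 + exp(−a(θ − b)))
P_1 = 1/(1+e^{2.1400}) = 0.1053
P_2 = 1/(1+e^{0.1680}) = 0.4581
L = (1−P_1) × P_2 = 0.8947 × 0.4581 = 0.40987

0.4099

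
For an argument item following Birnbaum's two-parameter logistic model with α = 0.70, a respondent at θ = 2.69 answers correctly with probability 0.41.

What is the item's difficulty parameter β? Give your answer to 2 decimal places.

3.21

P(θ) = 1 / (1 + exp(−α(θ − β)))
logit(0.41) = ln(0.41/0.59) = -0.3640
β = θ − logit/(α) = 2.69 − (-0.3640)/0.7000 = 3.2100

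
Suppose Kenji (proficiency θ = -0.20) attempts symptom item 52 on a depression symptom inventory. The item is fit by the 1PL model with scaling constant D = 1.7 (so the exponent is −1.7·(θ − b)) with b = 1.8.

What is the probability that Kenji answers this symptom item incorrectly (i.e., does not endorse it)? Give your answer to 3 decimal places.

P(θ) = 1 / (1 + exp(−D·(θ − b)))
Exponent: 1.7 × (-0.20 − 1.8) = -3.4000
1/(1 + e^{3.4000}) = 0.0323
P = 0.0323
P(incorrect) = 1 − 0.0323 = 0.9677

0.968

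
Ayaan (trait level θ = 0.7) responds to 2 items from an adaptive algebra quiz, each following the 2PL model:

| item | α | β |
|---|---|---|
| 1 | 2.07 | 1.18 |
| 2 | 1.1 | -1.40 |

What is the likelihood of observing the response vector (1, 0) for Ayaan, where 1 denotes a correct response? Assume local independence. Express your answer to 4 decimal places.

0.0244

P(θ) = 1 / (1 + exp(−α(θ − β)))
P_1 = 1/(1+e^{0.9936}) = 0.2702
P_2 = 1/(1+e^{-2.3100}) = 0.9097
L = P_1 × (1−P_2) = 0.2702 × 0.0903 = 0.02440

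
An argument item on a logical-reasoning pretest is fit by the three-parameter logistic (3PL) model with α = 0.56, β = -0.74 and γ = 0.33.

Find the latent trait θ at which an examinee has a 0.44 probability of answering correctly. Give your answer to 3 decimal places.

-3.646

P(θ) = γ + (1 − γ) · 1 / (1 + exp(−α(θ − β)))
Remove guessing floor: (0.44 − 0.33)/(1 − 0.33) = 0.1642
logit = ln(0.1642/0.8358) = -1.6275
θ = β + logit/(α) = -0.74 + (-1.6275)/0.5600 = -3.6462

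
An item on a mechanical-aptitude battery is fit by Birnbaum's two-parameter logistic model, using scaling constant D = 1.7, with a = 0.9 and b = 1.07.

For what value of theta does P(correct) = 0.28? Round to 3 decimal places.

0.453

P(theta) = 1 / (1 + exp(−D·a(theta − b)))
logit = ln(0.2800/0.7200) = -0.9445
theta = b + logit/(1.7·a) = 1.07 + (-0.9445)/1.5300 = 0.4527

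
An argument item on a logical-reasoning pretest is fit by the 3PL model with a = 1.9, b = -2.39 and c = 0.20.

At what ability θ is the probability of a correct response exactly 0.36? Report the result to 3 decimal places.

-3.120

P(θ) = c + (1 − c) · 1 / (1 + exp(−a(θ − b)))
Remove guessing floor: (0.36 − 0.20)/(1 − 0.20) = 0.2000
logit = ln(0.2000/0.8000) = -1.3863
θ = b + logit/(a) = -2.39 + (-1.3863)/1.9000 = -3.1196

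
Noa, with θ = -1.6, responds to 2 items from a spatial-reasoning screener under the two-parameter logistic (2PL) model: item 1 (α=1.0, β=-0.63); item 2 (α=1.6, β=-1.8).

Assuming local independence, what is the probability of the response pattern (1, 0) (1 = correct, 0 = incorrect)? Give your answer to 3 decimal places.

0.116

P(θ) = 1 / (1 + exp(−α(θ − β)))
P_1 = 1/(1+e^{0.9700}) = 0.2749
P_2 = 1/(1+e^{-0.3200}) = 0.5793
L = P_1 × (1−P_2) = 0.2749 × 0.4207 = 0.11564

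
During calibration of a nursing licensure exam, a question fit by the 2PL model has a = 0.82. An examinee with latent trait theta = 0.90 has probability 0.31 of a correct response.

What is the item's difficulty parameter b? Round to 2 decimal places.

1.88

P(theta) = 1 / (1 + exp(−a(theta − b)))
logit(0.31) = ln(0.31/0.69) = -0.8001
b = theta − logit/(a) = 0.90 − (-0.8001)/0.8200 = 1.8758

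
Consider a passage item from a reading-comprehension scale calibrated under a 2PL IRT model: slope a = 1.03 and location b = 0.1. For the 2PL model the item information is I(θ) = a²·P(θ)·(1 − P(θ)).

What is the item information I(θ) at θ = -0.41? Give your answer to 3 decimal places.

P = 1/(1+e^{0.5253}) = 0.3716
P(1−P) = 0.3716 × 0.6284 = 0.2335
I = a² × P(1−P) = 1.03² × 0.2335 = 0.24774

0.248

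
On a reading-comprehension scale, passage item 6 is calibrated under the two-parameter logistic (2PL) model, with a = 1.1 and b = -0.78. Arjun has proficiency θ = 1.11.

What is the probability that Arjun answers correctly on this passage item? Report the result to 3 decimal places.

0.889

P(θ) = 1 / (1 + exp(−a(θ − b)))
Exponent: 1.1 × (1.11 − (-0.78)) = 2.0790
1/(1 + e^{-2.0790}) = 0.8888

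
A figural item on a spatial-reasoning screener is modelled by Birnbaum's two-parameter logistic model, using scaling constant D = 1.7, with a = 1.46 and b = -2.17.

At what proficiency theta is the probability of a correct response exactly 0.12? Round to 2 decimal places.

-2.97

P(theta) = 1 / (1 + exp(−D·a(theta − b)))
logit = ln(0.1200/0.8800) = -1.9924
theta = b + logit/(1.7·a) = -2.17 + (-1.9924)/2.4820 = -2.9728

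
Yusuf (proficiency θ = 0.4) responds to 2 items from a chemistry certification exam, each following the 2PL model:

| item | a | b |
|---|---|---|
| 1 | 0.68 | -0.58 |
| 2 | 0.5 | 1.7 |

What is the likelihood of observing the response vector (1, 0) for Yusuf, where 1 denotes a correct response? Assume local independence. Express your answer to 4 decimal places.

0.4341

P(θ) = 1 / (1 + exp(−a(θ − b)))
P_1 = 1/(1+e^{-0.6664}) = 0.6607
P_2 = 1/(1+e^{0.6500}) = 0.3430
L = P_1 × (1−P_2) = 0.6607 × 0.6570 = 0.43408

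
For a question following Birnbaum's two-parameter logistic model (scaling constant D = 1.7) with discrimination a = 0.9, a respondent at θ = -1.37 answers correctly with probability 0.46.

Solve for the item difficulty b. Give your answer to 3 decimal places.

P(θ) = 1 / (1 + exp(−D·a(θ − b)))
logit(0.46) = ln(0.46/0.54) = -0.1603
b = θ − logit/(1.7·a) = -1.37 − (-0.1603)/1.5300 = -1.2652

-1.265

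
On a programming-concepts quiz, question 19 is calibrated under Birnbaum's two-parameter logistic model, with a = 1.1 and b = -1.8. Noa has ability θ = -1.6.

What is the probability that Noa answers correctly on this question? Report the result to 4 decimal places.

0.5548

P(θ) = 1 / (1 + exp(−a(θ − b)))
Exponent: 1.1 × (-1.6 − (-1.8)) = 0.2200
1/(1 + e^{-0.2200}) = 0.5548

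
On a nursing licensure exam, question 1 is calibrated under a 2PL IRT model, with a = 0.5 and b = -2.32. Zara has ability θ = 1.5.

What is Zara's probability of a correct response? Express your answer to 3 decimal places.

0.871

P(θ) = 1 / (1 + exp(−a(θ − b)))
Exponent: 0.5 × (1.5 − (-2.32)) = 1.9100
1/(1 + e^{-1.9100}) = 0.8710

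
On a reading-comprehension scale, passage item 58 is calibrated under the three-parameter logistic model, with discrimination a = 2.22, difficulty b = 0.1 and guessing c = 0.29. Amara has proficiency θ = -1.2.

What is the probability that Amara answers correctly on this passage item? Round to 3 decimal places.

0.328

P(θ) = c + (1 − c) · 1 / (1 + exp(−a(θ − b)))
Exponent: 2.22 × (-1.2 − 0.1) = -2.8860
1/(1 + e^{2.8860}) = 0.0528
P = 0.29 + 0.71 × 0.0528 = 0.3275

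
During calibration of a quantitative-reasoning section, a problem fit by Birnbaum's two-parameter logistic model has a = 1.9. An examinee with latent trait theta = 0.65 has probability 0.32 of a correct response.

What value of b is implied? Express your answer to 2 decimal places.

P(theta) = 1 / (1 + exp(−a(theta − b)))
logit(0.32) = ln(0.32/0.68) = -0.7538
b = theta − logit/(a) = 0.65 − (-0.7538)/1.9000 = 1.0467

1.05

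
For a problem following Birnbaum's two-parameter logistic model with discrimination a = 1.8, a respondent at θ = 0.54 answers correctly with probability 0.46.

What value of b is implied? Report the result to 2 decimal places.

0.63

P(θ) = 1 / (1 + exp(−a(θ − b)))
logit(0.46) = ln(0.46/0.54) = -0.1603
b = θ − logit/(a) = 0.54 − (-0.1603)/1.8000 = 0.6291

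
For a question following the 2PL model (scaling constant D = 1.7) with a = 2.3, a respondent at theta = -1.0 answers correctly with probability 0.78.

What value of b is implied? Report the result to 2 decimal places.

-1.32

P(theta) = 1 / (1 + exp(−D·a(theta − b)))
logit(0.78) = ln(0.78/0.22) = 1.2657
b = theta − logit/(1.7·a) = -1.0 − 1.2657/3.9100 = -1.3237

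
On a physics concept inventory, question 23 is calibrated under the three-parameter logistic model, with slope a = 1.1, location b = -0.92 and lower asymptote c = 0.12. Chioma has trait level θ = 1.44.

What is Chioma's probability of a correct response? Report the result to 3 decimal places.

0.939

P(θ) = c + (1 − c) · 1 / (1 + exp(−a(θ − b)))
Exponent: 1.1 × (1.44 − (-0.92)) = 2.5960
1/(1 + e^{-2.5960}) = 0.9306
P = 0.12 + 0.88 × 0.9306 = 0.9389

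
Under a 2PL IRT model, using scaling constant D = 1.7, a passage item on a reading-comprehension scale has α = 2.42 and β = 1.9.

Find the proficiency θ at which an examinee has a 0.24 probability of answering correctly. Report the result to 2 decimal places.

1.62

P(θ) = 1 / (1 + exp(−D·α(θ − β)))
logit = ln(0.2400/0.7600) = -1.1527
θ = β + logit/(1.7·α) = 1.9 + (-1.1527)/4.1140 = 1.6198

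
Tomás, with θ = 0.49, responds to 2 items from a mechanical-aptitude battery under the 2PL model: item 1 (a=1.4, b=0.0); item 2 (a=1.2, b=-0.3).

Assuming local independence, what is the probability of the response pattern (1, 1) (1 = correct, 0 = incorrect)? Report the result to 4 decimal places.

P(θ) = 1 / (1 + exp(−a(θ − b)))
P_1 = 1/(1+e^{-0.6860}) = 0.6651
P_2 = 1/(1+e^{-0.9480}) = 0.7207
L = P_1 × P_2 = 0.6651 × 0.7207 = 0.47933

0.4793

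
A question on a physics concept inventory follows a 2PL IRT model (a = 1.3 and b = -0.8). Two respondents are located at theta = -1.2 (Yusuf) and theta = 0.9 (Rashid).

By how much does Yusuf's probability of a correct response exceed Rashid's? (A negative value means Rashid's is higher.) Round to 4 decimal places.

-0.5283

P(theta) = 1 / (1 + exp(−a(theta − b)))
P(Yusuf) = 0.3729  [exponent -0.5200]
P(Rashid) = 0.9011  [exponent 2.2100]
Difference = 0.3729 − 0.9011 = -0.5283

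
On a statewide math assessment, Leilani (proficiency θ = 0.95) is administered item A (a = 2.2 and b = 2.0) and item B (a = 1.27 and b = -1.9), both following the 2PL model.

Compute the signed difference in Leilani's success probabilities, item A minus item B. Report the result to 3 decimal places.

-0.884

P(θ) = 1 / (1 + exp(−a(θ − b)))
P_A = 0.0903
P_B = 0.9739
P_A − P_B = -0.8836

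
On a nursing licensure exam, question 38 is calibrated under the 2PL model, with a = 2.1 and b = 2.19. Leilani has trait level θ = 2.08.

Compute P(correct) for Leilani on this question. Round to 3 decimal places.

0.443

P(θ) = 1 / (1 + exp(−a(θ − b)))
Exponent: 2.1 × (2.08 − 2.19) = -0.2310
1/(1 + e^{0.2310}) = 0.4425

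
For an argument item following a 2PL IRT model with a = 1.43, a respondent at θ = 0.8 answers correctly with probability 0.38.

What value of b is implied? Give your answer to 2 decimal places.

P(θ) = 1 / (1 + exp(−a(θ − b)))
logit(0.38) = ln(0.38/0.62) = -0.4895
b = θ − logit/(a) = 0.8 − (-0.4895)/1.4300 = 1.1423

1.14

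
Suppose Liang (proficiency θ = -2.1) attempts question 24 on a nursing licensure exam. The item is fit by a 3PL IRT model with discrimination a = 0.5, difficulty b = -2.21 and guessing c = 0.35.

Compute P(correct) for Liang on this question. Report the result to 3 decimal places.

0.684

P(θ) = c + (1 − c) · 1 / (1 + exp(−a(θ − b)))
Exponent: 0.5 × (-2.1 − (-2.21)) = 0.0550
1/(1 + e^{-0.0550}) = 0.5137
P = 0.35 + 0.65 × 0.5137 = 0.6839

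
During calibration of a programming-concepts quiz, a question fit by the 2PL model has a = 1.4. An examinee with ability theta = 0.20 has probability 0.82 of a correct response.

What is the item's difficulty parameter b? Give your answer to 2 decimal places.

P(theta) = 1 / (1 + exp(−a(theta − b)))
logit(0.82) = ln(0.82/0.18) = 1.5163
b = theta − logit/(a) = 0.20 − 1.5163/1.4000 = -0.8831

-0.88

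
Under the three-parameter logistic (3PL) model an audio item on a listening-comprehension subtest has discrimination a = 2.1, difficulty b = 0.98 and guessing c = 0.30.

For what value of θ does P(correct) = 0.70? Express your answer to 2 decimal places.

1.12

P(θ) = c + (1 − c) · 1 / (1 + exp(−a(θ − b)))
Remove guessing floor: (0.70 − 0.30)/(1 − 0.30) = 0.5714
logit = ln(0.5714/0.4286) = 0.2877
θ = b + logit/(a) = 0.98 + 0.2877/2.1000 = 1.1170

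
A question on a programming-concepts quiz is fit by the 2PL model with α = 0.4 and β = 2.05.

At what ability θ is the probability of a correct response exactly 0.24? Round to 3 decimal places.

-0.832

P(θ) = 1 / (1 + exp(−α(θ − β)))
logit = ln(0.2400/0.7600) = -1.1527
θ = β + logit/(α) = 2.05 + (-1.1527)/0.4000 = -0.8317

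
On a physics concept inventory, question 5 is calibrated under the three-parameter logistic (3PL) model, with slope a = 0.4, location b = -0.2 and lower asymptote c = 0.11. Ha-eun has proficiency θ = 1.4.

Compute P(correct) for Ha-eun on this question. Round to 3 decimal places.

P(θ) = c + (1 − c) · 1 / (1 + exp(−a(θ − b)))
Exponent: 0.4 × (1.4 − (-0.2)) = 0.6400
1/(1 + e^{-0.6400}) = 0.6548
P = 0.11 + 0.89 × 0.6548 = 0.6927

0.693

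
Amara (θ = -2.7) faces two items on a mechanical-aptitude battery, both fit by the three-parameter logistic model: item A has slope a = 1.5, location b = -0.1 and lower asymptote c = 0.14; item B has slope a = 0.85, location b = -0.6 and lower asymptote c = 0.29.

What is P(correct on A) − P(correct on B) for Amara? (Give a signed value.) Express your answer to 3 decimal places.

-0.235

P(θ) = c + (1 − c) · 1 / (1 + exp(−a(θ − b)))
P_A = 0.1571
P_B = 0.3920
P_A − P_B = -0.2350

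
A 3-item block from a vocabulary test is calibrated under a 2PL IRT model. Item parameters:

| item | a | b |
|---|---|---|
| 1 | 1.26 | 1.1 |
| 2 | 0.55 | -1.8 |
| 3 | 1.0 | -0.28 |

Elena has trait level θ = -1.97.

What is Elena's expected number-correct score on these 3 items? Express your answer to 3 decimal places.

P(θ) = 1 / (1 + exp(−a(θ − b)))
P_1 = 1/(1+e^{3.8682}) = 0.0205
P_2 = 1/(1+e^{0.0935}) = 0.4766
P_3 = 1/(1+e^{1.6900}) = 0.1558
E[score] = 0.0205 + 0.4766 + 0.1558 = 0.6529

0.653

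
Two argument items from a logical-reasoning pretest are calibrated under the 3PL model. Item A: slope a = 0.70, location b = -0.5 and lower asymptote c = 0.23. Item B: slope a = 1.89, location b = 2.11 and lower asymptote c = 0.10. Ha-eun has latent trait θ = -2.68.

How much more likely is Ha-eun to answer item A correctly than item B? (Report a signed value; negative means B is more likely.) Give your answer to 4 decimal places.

0.2674

P(θ) = c + (1 − c) · 1 / (1 + exp(−a(θ − b)))
P_A = 0.3675
P_B = 0.1001
P_A − P_B = 0.2674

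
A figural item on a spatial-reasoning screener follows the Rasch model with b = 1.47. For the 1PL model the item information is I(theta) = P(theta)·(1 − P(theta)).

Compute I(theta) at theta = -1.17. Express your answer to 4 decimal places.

0.0622

P = 1/(1+e^{2.6400}) = 0.0666
P(1−P) = 0.0666 × 0.9334 = 0.0622
I = P(1−P) = 0.06217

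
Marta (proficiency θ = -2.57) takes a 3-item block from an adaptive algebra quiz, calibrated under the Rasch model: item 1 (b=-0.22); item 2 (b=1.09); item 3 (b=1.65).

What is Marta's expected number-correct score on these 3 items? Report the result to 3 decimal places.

0.127

P(θ) = 1 / (1 + exp(−(θ − b)))
P_1 = 1/(1+e^{2.3500}) = 0.0871
P_2 = 1/(1+e^{3.6600}) = 0.0251
P_3 = 1/(1+e^{4.2200}) = 0.0145
E[score] = 0.0871 + 0.0251 + 0.0145 = 0.1266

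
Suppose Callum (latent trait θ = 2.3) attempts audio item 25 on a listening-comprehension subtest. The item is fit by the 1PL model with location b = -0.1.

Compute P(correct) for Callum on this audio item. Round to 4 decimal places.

P(θ) = 1 / (1 + exp(−(θ − b)))
Exponent: (2.3 − (-0.1)) = 2.4000
1/(1 + e^{-2.4000}) = 0.9168
P = 0.9168

0.9168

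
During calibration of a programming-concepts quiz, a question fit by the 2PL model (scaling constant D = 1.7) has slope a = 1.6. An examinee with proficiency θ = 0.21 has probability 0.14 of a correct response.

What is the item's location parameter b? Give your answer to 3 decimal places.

P(θ) = 1 / (1 + exp(−D·a(θ − b)))
logit(0.14) = ln(0.14/0.86) = -1.8153
b = θ − logit/(1.7·a) = 0.21 − (-1.8153)/2.7200 = 0.8774

0.877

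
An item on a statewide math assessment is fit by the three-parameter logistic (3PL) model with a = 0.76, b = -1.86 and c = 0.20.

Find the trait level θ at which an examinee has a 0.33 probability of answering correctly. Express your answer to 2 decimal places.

P(θ) = c + (1 − c) · 1 / (1 + exp(−a(θ − b)))
Remove guessing floor: (0.33 − 0.20)/(1 − 0.20) = 0.1625
logit = ln(0.1625/0.8375) = -1.6397
θ = b + logit/(a) = -1.86 + (-1.6397)/0.7600 = -4.0176

-4.02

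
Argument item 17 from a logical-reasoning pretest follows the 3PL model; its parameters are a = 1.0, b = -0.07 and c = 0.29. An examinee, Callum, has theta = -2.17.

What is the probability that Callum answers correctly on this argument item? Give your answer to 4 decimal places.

0.3675

P(theta) = c + (1 − c) · 1 / (1 + exp(−a(theta − b)))
Exponent: 1.0 × (-2.17 − (-0.07)) = -2.1000
1/(1 + e^{2.1000}) = 0.1091
P = 0.29 + 0.71 × 0.1091 = 0.3675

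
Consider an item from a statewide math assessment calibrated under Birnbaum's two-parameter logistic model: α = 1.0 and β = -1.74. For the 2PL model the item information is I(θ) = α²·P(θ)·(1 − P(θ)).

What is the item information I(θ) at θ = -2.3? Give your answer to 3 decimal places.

P = 1/(1+e^{0.5600}) = 0.3635
P(1−P) = 0.3635 × 0.6365 = 0.2314
I = α² × P(1−P) = 1.0² × 0.2314 = 0.23138

0.231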